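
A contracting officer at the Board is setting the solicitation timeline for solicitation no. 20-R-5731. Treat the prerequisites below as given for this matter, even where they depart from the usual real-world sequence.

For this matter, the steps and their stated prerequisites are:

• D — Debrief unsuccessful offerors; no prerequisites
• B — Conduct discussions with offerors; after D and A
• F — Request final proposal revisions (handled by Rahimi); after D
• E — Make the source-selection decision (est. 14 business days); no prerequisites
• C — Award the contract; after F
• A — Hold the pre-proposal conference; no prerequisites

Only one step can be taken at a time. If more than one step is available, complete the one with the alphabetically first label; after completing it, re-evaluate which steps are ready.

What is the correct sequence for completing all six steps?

A, D, B, E, F, C

Nothing is required for A, D and E. A has the earlier label → A first.
Now D and E have their prerequisites met. D has the earlier label, so D next.
B and F now also ready, so the ready set is {B, E, F}; B has the earlier label → B.
Ready: E and F. E has the earlier label → E.
F is the only step now ready → F.
That leaves C as the only ready step → C.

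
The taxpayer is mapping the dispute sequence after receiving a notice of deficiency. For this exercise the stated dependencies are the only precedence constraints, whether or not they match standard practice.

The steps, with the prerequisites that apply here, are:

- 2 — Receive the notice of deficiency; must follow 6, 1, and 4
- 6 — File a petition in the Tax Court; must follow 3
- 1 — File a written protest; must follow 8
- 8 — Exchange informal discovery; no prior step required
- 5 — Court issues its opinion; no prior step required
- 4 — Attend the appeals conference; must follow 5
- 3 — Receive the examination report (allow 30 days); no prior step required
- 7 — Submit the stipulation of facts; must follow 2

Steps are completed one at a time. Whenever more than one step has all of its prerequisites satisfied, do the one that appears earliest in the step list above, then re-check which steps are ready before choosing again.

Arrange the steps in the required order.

8, 5 and 3 have no prerequisites; 8 is listed earlier, so 8 is first.
Now 1, 5 and 3 have their prerequisites met. 1 is listed earlier, so 1 next.
5 and 3 are both available; 5 is listed earlier → 5.
4 now also ready, so the ready set is {4, 3}; 4 is listed earlier → 4.
That leaves 3 as the only ready step → 3.
Next only 6 has its prerequisites met → 6.
That leaves 2 as the only ready step → 2.
Next only 7 has its prerequisites met → 7.

8, 1, 5, 4, 3, 6, 2, 7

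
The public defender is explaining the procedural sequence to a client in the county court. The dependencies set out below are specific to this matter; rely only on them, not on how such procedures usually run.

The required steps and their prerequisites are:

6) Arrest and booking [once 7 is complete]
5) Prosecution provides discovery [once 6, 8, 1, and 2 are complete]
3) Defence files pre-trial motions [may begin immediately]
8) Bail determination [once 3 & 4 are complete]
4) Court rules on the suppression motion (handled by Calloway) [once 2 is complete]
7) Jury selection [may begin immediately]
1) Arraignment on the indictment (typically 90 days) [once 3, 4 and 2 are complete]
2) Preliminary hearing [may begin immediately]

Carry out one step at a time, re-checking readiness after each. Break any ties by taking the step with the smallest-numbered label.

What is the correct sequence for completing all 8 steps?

2 3 4 1 7 6 8 5

2, 3 and 7 have no prerequisites; 2 has the earlier label, so 2 is first.
3, 4 and 7 are all available; 3 has the earlier label → 3.
4 and 7 are both available; 4 has the earlier label → 4.
1 and 8 now also ready, so the ready set is {1, 7, 8}; 1 has the earlier label → 1.
7 and 8 are both available; 7 has the earlier label → 7.
Ready: 6 and 8. 6 has the earlier label → 6.
8 needed 3 and 4, now all done → 8.
5 is the only step now ready → 5.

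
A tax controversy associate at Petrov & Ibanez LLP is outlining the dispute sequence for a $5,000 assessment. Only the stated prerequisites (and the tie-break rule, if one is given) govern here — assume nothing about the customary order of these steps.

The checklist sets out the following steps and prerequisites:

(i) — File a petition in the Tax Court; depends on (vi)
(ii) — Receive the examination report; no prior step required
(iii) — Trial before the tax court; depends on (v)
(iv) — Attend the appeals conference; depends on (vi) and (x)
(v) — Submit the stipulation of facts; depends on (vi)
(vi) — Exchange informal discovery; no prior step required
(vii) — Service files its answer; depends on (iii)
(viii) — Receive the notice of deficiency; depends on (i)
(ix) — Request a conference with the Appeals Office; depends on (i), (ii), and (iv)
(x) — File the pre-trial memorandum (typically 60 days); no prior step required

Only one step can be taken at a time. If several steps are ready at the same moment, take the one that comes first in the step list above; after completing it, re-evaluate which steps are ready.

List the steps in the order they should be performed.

(ii) (vi) (i) (v) (iii) (vii) (viii) (x) (iv) (ix)

Nothing is required for (ii), (vi) and (x). (ii) is listed earlier → (ii) first.
(vi) and (x) are both available; (vi) is listed earlier → (vi).
Now (i), (v) and (x) have their prerequisites met. (i) is listed earlier, so (i) next.
Now (v), (viii) and (x) have their prerequisites met. (v) is listed earlier, so (v) next.
Now (iii), (viii) and (x) have their prerequisites met. (iii) is listed earlier, so (iii) next.
(vii), (viii) and (x) are all available; (vii) is listed earlier → (vii).
(viii) and (x) are both available; (viii) is listed earlier → (viii).
Next only (x) has its prerequisites met → (x).
That leaves (iv) as the only ready step → (iv).
(ix) is the only step now ready → (ix).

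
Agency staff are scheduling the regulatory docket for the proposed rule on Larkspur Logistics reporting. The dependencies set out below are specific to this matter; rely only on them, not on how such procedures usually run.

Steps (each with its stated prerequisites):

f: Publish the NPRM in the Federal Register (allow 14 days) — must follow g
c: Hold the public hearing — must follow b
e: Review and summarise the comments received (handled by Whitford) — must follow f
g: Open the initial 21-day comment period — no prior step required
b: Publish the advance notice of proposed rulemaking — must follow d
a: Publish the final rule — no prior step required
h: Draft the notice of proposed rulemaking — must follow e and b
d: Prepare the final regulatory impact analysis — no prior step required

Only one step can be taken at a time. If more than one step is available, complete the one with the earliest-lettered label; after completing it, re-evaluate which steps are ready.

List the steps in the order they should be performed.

Nothing is required for a, d and g. a has the earlier label → a first.
Now d and g have their prerequisites met. d has the earlier label, so d next.
b now also ready, so the ready set is {b, g}; b has the earlier label → b.
c now also ready, so the ready set is {c, g}; c has the earlier label → c.
That leaves g as the only ready step → g.
f needed g, now all done → f.
e needed f, now all done → e.
h needed b and e, now all done → h.

a d b c g f e h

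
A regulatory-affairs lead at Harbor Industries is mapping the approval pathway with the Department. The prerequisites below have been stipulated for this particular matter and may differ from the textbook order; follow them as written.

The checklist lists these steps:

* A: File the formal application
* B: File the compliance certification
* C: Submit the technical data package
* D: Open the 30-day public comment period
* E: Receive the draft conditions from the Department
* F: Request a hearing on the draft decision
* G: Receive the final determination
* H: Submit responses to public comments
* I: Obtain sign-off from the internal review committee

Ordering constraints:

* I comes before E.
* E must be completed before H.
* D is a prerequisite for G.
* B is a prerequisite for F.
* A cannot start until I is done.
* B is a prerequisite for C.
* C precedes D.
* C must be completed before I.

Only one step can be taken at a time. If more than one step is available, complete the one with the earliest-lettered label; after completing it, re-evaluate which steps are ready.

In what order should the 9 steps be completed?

B → C → D → F → G → I → A → E → H

B has no prerequisites → B first.
C and F are both available; C has the earlier label → C.
Now D, F and I have their prerequisites met. D has the earlier label, so D next.
G now also ready, so the ready set is {F, G, I}; F has the earlier label → F.
Ready: G and I. G has the earlier label → G.
I needed C, now all done → I.
Now A and E have their prerequisites met. A has the earlier label, so A next.
Next only E has its prerequisites met → E.
H is the only step now ready → H.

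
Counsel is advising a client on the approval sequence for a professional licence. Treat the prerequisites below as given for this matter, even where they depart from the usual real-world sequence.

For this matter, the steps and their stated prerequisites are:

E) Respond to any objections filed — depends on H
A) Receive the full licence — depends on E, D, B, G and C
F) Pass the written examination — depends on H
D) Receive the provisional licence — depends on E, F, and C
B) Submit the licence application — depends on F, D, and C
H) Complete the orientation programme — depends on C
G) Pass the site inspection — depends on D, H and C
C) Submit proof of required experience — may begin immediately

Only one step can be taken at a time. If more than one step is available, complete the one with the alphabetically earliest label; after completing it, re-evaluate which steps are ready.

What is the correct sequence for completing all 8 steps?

C → H → E → F → D → B → G → A

Only C has no prerequisites, so it is first.
That leaves H as the only ready step → H.
E and F are both available; E has the earlier label → E.
F is the only step now ready → F.
That leaves D as the only ready step → D.
Ready: B and G. B has the earlier label → B.
That leaves G as the only ready step → G.
A is the only step now ready → A.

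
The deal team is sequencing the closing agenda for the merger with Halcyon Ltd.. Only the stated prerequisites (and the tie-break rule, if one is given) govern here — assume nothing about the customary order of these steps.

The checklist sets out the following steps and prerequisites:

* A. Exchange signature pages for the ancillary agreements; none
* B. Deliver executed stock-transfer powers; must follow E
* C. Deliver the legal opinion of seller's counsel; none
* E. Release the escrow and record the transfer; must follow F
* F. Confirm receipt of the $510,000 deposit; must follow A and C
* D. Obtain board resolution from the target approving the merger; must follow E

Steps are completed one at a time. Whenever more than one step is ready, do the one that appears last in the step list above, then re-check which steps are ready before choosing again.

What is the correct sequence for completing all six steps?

C, A, F, E, D, B

C and A have no prerequisites; C is listed later, so C is first.
Next only A has its prerequisites met → A.
Next only F has its prerequisites met → F.
E needed F, now all done → E.
D and B are both available; D is listed later → D.
B needed E, now all done → B.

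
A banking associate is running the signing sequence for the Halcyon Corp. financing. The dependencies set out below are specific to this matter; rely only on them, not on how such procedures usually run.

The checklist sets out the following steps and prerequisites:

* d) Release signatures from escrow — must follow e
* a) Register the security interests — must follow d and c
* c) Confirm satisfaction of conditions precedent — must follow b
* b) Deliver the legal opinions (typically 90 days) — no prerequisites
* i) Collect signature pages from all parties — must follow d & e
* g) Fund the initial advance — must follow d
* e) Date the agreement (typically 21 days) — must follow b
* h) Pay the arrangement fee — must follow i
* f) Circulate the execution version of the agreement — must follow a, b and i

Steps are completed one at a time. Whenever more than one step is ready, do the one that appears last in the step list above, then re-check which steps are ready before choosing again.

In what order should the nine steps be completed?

Only b has no prerequisites, so it is first.
Now e and c have their prerequisites met. e is listed later, so e next.
Now c and d have their prerequisites met. c is listed later, so c next.
d is the only step now ready → d.
Ready: g, i and a. g is listed later → g.
Now i and a have their prerequisites met. i is listed later, so i next.
h and a are both available; h is listed later → h.
a is the only step now ready → a.
f needed i, b and a, now all done → f.

b, e, c, d, g, i, h, a, f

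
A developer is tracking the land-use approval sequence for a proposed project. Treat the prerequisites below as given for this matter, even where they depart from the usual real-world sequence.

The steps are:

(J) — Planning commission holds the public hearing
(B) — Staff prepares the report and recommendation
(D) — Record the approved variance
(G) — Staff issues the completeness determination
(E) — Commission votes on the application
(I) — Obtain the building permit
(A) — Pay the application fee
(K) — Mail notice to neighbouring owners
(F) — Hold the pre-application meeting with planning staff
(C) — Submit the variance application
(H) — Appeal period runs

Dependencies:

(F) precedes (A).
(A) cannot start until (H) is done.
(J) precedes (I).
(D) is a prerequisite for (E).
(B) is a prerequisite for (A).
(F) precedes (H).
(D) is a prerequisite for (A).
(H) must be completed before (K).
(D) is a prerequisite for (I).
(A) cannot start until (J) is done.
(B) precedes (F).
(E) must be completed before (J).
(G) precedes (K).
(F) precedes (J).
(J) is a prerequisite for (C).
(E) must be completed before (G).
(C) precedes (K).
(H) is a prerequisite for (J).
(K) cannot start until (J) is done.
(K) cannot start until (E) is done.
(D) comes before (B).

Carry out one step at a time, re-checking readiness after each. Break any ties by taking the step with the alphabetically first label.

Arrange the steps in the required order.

(D) (B) (E) (F) (G) (H) (J) (A) (C) (I) (K)

(D) has no prerequisites → (D) first.
Ready: (B) and (E). (B) has the earlier label → (B).
Now (E) and (F) have their prerequisites met. (E) has the earlier label, so (E) next.
(G) now also ready, so the ready set is {(F), (G)}; (F) has the earlier label → (F).
(G) and (H) are both available; (G) has the earlier label → (G).
Next only (H) has its prerequisites met → (H).
Next only (J) has its prerequisites met → (J).
Ready: (A), (C) and (I). (A) has the earlier label → (A).
Now (C) and (I) have their prerequisites met. (C) has the earlier label, so (C) next.
Ready: (I) and (K). (I) has the earlier label → (I).
That leaves (K) as the only ready step → (K).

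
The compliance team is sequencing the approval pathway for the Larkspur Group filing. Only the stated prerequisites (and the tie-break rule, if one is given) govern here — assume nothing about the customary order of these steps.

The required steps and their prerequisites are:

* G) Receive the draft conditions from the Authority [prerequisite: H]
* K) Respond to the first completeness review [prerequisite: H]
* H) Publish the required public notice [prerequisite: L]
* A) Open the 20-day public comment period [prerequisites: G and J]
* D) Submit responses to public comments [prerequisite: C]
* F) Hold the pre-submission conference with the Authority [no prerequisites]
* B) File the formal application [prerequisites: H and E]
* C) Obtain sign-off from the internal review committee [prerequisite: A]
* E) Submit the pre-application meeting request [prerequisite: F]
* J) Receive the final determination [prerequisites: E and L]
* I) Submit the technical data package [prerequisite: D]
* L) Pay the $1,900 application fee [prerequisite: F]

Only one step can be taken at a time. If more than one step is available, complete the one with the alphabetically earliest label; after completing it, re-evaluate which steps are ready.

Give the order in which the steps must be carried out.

F → E → L → H → B → G → J → A → C → D → I → K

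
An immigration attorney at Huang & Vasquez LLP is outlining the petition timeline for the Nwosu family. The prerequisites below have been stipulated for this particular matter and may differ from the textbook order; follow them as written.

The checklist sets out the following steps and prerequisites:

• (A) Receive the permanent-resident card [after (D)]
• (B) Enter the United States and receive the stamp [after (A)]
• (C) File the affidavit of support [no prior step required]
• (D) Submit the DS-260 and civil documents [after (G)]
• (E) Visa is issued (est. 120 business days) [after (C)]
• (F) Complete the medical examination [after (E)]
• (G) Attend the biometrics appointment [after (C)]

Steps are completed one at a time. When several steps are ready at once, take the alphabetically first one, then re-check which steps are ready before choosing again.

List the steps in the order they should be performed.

(C) → (E) → (F) → (G) → (D) → (A) → (B)

(C) is the only step with nothing outstanding, so it goes first.
Now (E) and (G) have their prerequisites met. (E) has the earlier label, so (E) next.
Ready: (F) and (G). (F) has the earlier label → (F).
That leaves (G) as the only ready step → (G).
Next only (D) has its prerequisites met → (D).
That leaves (A) as the only ready step → (A).
(B) needed (A), now all done → (B).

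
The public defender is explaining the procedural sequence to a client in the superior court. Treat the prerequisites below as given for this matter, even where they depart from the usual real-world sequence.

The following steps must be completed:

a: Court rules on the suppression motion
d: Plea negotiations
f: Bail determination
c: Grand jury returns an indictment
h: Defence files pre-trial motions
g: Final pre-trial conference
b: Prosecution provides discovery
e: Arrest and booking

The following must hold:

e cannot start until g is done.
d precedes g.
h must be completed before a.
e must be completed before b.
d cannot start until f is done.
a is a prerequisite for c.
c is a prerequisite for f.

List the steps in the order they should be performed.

h is the only step with nothing outstanding, so it goes first.
a is the only step now ready → a.
c needed a, now all done → c.
Next only f has its prerequisites met → f.
d needed f, now all done → d.
That leaves g as the only ready step → g.
e is the only step now ready → e.
That leaves b as the only ready step → b.

h → a → c → f → d → g → e → b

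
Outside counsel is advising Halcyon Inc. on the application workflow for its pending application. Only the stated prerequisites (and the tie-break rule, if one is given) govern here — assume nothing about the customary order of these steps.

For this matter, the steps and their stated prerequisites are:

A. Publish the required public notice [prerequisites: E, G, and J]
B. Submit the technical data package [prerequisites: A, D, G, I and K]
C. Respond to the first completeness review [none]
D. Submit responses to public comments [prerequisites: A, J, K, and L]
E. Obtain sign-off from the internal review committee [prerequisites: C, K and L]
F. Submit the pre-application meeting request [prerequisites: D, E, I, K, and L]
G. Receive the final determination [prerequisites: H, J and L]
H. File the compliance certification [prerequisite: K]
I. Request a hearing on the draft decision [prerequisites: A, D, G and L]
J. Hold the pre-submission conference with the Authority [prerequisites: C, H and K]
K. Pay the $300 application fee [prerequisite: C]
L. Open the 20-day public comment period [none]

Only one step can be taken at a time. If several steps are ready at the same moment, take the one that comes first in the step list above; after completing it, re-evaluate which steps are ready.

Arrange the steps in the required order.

C and L have no prerequisites; C is listed earlier, so C is first.
K now also ready, so the ready set is {K, L}; K is listed earlier → K.
H now also ready, so the ready set is {H, L}; H is listed earlier → H.
J now also ready, so the ready set is {J, L}; J is listed earlier → J.
Next only L has its prerequisites met → L.
Ready: E and G. E is listed earlier → E.
G needed H, J and L, now all done → G.
A needed E, G and J, now all done → A.
D needed A, J, K and L, now all done → D.
I is the only step now ready → I.
Ready: B and F. B is listed earlier → B.
That leaves F as the only ready step → F.

C → K → H → J → L → E → G → A → D → I → B → F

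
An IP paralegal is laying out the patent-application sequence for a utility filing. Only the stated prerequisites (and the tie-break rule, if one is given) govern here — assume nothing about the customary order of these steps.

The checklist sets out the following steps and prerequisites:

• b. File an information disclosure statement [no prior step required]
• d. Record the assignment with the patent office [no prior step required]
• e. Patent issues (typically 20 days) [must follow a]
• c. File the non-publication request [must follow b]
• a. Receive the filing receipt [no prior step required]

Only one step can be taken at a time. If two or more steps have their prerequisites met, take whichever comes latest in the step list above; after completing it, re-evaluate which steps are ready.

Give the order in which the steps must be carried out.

a, e, d, b, c

a, d and b have no prerequisites; a is listed later, so a is first.
e, d and b are all available; e is listed later → e.
Now d and b have their prerequisites met. d is listed later, so d next.
Next only b has its prerequisites met → b.
c needed b, now all done → c.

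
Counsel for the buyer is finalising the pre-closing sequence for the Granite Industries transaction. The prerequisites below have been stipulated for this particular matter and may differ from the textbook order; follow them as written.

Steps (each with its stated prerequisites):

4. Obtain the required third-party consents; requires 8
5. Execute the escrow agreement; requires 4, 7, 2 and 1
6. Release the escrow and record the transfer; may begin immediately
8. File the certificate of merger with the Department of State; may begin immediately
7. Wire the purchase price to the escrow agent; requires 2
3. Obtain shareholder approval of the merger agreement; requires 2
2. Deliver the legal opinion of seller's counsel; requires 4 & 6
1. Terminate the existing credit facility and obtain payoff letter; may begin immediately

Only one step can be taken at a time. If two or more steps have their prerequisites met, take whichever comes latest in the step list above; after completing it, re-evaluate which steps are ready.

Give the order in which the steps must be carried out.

1, 8, 6, 4, 2, 3, 7, 5

1, 8 and 6 have no prerequisites; 1 is listed later, so 1 is first.
Now 8 and 6 have their prerequisites met. 8 is listed later, so 8 next.
Ready: 6 and 4. 6 is listed later → 6.
4 is the only step now ready → 4.
That leaves 2 as the only ready step → 2.
Ready: 3 and 7. 3 is listed later → 3.
That leaves 7 as the only ready step → 7.
That leaves 5 as the only ready step → 5.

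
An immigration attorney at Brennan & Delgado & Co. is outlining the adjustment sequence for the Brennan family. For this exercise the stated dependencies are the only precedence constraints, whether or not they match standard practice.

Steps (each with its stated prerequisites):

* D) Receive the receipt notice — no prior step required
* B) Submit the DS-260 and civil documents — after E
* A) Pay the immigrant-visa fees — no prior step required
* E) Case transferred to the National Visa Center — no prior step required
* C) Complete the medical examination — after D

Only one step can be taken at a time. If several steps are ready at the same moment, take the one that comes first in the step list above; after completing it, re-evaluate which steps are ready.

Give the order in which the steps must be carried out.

D A E B C

Nothing is required for D, A and E. D is listed earlier → D first.
A, E and C are all available; A is listed earlier → A.
E and C are both available; E is listed earlier → E.
B and C are both available; B is listed earlier → B.
That leaves C as the only ready step → C.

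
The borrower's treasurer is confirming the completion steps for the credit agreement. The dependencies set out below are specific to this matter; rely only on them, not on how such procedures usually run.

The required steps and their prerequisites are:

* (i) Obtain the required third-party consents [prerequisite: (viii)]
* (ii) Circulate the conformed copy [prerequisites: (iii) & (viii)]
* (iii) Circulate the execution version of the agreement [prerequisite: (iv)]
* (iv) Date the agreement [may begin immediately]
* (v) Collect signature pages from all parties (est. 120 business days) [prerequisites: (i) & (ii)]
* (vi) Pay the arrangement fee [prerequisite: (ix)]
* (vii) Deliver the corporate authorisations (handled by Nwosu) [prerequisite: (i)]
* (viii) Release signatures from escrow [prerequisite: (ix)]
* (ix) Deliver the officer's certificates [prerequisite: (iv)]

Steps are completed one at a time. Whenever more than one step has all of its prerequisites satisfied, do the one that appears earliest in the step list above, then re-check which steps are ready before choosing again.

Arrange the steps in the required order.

(iv), (iii), (ix), (vi), (viii), (i), (ii), (v), (vii)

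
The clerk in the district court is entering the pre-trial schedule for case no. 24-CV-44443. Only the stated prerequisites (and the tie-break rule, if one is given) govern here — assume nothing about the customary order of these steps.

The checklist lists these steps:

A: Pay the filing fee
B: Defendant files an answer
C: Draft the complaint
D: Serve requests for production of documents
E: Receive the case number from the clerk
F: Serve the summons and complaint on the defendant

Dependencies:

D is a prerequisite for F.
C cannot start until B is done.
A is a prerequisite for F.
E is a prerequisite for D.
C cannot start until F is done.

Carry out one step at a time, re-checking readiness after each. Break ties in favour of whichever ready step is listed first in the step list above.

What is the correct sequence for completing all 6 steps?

A, B, E, D, F, C

Nothing is required for A, B and E. A is listed earlier → A first.
B and E are both available; B is listed earlier → B.
E is the only step now ready → E.
That leaves D as the only ready step → D.
Next only F has its prerequisites met → F.
That leaves C as the only ready step → C.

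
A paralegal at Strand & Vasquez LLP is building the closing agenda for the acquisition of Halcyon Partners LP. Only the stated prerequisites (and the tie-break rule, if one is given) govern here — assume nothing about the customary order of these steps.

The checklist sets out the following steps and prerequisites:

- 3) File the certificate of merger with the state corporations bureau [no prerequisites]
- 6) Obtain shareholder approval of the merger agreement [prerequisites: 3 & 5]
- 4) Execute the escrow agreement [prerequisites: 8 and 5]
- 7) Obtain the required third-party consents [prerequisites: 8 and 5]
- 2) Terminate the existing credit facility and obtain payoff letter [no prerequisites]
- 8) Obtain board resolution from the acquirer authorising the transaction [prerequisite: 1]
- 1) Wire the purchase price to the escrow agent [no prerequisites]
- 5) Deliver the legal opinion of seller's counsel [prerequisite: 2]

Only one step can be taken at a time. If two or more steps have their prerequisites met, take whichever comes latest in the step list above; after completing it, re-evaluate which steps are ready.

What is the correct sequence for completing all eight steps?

Nothing is required for 1, 2 and 3. 1 is listed later → 1 first.
Ready: 8, 2 and 3. 8 is listed later → 8.
Now 2 and 3 have their prerequisites met. 2 is listed later, so 2 next.
Ready: 5 and 3. 5 is listed later → 5.
7, 4 and 3 are all available; 7 is listed later → 7.
Ready: 4 and 3. 4 is listed later → 4.
3 is the only step now ready → 3.
6 is the only step now ready → 6.

1 → 8 → 2 → 5 → 7 → 4 → 3 → 6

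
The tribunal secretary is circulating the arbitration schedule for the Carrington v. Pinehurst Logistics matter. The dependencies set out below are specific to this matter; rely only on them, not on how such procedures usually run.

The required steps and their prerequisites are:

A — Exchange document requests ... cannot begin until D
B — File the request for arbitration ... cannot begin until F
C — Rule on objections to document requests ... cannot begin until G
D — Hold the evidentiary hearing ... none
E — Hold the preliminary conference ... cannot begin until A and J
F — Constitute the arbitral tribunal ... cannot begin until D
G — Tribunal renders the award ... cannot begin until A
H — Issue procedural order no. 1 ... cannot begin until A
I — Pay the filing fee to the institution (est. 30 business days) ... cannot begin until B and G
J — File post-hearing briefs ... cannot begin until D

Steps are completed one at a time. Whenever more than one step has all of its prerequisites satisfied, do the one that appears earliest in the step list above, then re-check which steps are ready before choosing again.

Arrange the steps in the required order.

Only D has no prerequisites, so it is first.
Now A, F and J have their prerequisites met. A is listed earlier, so A next.
Ready: F, G, H and J. F is listed earlier → F.
B now also ready, so the ready set is {B, G, H, J}; B is listed earlier → B.
Now G, H and J have their prerequisites met. G is listed earlier, so G next.
C and I now also ready, so the ready set is {C, H, I, J}; C is listed earlier → C.
H, I and J are all available; H is listed earlier → H.
Now I and J have their prerequisites met. I is listed earlier, so I next.
J is the only step now ready → J.
Next only E has its prerequisites met → E.

D A F B G C H I J E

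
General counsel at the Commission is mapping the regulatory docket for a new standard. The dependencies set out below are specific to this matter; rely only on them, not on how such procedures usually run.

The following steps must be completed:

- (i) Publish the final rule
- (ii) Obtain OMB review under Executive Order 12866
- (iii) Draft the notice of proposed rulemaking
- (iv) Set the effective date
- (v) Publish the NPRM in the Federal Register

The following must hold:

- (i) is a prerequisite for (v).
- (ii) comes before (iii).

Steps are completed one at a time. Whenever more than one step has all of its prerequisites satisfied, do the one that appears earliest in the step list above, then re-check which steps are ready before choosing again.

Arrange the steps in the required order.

(i), (ii) and (iv) have no prerequisites; (i) is listed earlier, so (i) is first.
Ready: (ii), (iv) and (v). (ii) is listed earlier → (ii).
Now (iii), (iv) and (v) have their prerequisites met. (iii) is listed earlier, so (iii) next.
Now (iv) and (v) have their prerequisites met. (iv) is listed earlier, so (iv) next.
That leaves (v) as the only ready step → (v).

(i) (ii) (iii) (iv) (v)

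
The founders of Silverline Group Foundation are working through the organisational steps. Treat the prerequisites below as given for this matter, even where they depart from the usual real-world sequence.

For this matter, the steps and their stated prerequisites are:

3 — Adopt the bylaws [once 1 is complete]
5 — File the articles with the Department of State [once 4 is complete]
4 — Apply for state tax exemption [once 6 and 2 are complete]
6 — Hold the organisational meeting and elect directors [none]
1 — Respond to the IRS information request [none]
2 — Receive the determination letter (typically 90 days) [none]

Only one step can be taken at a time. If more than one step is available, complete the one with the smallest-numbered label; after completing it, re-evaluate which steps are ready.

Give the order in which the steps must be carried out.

1 → 2 → 3 → 6 → 4 → 5

1, 2 and 6 have no prerequisites; 1 has the earlier label, so 1 is first.
3 now also ready, so the ready set is {2, 3, 6}; 2 has the earlier label → 2.
Ready: 3 and 6. 3 has the earlier label → 3.
Next only 6 has its prerequisites met → 6.
That leaves 4 as the only ready step → 4.
5 needed 4, now all done → 5.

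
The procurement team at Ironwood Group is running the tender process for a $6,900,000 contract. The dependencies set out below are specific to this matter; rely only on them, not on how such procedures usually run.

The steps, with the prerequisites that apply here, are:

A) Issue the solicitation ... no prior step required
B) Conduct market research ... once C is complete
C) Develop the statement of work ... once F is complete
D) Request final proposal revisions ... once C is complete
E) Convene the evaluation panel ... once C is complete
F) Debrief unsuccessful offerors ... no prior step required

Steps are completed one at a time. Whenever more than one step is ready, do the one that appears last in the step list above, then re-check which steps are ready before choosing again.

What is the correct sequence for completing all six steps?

F, C, E, D, B, A

F and A have no prerequisites; F is listed later, so F is first.
Ready: C and A. C is listed later → C.
Now E, D, B and A have their prerequisites met. E is listed later, so E next.
Now D, B and A have their prerequisites met. D is listed later, so D next.
B and A are both available; B is listed later → B.
That leaves A as the only ready step → A.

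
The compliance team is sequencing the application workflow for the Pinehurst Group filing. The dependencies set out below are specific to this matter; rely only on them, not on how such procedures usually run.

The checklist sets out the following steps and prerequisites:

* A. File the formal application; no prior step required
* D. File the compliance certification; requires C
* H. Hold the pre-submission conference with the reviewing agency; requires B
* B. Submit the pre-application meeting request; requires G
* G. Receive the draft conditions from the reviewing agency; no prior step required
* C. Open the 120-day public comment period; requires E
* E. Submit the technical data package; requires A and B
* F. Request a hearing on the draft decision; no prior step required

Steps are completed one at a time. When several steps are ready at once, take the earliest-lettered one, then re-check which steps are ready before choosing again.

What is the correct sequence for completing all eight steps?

A, F and G have no prerequisites; A has the earlier label, so A is first.
Ready: F and G. F has the earlier label → F.
That leaves G as the only ready step → G.
B needed G, now all done → B.
Ready: E and H. E has the earlier label → E.
Now C and H have their prerequisites met. C has the earlier label, so C next.
D and H are both available; D has the earlier label → D.
H needed B, now all done → H.

A, F, G, B, E, C, D, H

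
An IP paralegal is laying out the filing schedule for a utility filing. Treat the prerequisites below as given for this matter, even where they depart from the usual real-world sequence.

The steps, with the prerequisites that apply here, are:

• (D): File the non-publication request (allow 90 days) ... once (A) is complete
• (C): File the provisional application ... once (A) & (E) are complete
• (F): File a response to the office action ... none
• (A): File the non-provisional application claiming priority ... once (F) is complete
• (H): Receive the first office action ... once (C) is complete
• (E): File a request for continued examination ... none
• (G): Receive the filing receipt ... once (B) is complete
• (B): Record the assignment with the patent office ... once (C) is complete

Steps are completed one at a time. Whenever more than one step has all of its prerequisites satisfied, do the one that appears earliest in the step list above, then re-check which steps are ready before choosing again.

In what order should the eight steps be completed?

(F) and (E) have no prerequisites; (F) is listed earlier, so (F) is first.
Ready: (A) and (E). (A) is listed earlier → (A).
(D) now also ready, so the ready set is {(D), (E)}; (D) is listed earlier → (D).
(E) is the only step now ready → (E).
That leaves (C) as the only ready step → (C).
Ready: (H) and (B). (H) is listed earlier → (H).
(B) needed (C), now all done → (B).
Next only (G) has its prerequisites met → (G).

(F) → (A) → (D) → (E) → (C) → (H) → (B) → (G)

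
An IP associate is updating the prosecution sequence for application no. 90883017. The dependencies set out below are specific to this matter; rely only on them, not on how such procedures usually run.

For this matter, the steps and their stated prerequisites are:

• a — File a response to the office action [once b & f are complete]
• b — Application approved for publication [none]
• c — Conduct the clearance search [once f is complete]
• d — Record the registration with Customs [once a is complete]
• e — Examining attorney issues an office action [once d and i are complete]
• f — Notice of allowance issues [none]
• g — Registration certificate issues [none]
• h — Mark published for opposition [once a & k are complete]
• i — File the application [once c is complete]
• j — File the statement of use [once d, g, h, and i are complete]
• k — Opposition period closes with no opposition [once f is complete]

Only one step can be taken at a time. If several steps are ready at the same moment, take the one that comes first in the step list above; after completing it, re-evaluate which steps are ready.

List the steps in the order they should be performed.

b → f → a → c → d → g → i → e → k → h → j

b, f and g have no prerequisites; b is listed earlier, so b is first.
Ready: f and g. f is listed earlier → f.
a, c and k now also ready, so the ready set is {a, c, g, k}; a is listed earlier → a.
c, d, g and k are all available; c is listed earlier → c.
i now also ready, so the ready set is {d, g, i, k}; d is listed earlier → d.
g, i and k are all available; g is listed earlier → g.
Now i and k have their prerequisites met. i is listed earlier, so i next.
e now also ready, so the ready set is {e, k}; e is listed earlier → e.
That leaves k as the only ready step → k.
h needed a and k, now all done → h.
That leaves j as the only ready step → j.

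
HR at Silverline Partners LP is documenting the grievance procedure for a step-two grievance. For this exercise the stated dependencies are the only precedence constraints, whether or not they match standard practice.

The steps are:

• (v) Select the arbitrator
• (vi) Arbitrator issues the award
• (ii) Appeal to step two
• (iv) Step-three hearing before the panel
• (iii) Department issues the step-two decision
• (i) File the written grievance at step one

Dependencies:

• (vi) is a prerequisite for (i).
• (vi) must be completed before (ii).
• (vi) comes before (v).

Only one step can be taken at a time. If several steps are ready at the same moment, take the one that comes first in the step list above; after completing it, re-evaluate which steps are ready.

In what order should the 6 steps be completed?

(vi), (iv) and (iii) have no prerequisites; (vi) is listed earlier, so (vi) is first.
(v), (ii), (iv), (iii) and (i) are all available; (v) is listed earlier → (v).
Ready: (ii), (iv), (iii) and (i). (ii) is listed earlier → (ii).
Ready: (iv), (iii) and (i). (iv) is listed earlier → (iv).
Ready: (iii) and (i). (iii) is listed earlier → (iii).
That leaves (i) as the only ready step → (i).

(vi), (v), (ii), (iv), (iii), (i)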